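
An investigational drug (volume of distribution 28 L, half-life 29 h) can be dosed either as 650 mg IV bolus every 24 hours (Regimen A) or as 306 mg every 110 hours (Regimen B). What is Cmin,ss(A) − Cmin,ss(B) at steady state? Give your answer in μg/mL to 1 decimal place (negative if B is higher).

29.1 μg/mL

Regimen A: f = (1/2)^(24/29) ≈ 0.5635; Cmin,ss = (650/28)·f/(1−f) ≈ 29.968 μg/mL.
Regimen B: f = (1/2)^(110/29) ≈ 0.0721; Cmin,ss = (306/28)·f/(1−f) ≈ 0.849 μg/mL.
Difference ≈ 29.968 − 0.849 ≈ 29.119 μg/mL.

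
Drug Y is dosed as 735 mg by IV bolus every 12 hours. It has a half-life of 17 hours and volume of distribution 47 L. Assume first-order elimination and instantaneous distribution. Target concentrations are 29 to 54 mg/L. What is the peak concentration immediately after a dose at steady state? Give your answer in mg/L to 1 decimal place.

40.4 mg/L

τ/t½ = 12/17 ≈ 0.70588, so fraction remaining f = (1/2)^(12/17) ≈ 0.6131.
Accumulation ratio R = 1/(1 − f) ≈ 1/0.3869 ≈ 2.5846.
Single-dose peak C₀ = D/Vd = 735/47 ≈ 15.638 mg/L.
Steady-state peak Cmax,ss = C₀·R ≈ 15.638 × 2.5846 ≈ 40.418 mg/L.
Peak 40.4 mg/L vs MTC 54 mg/L: below toxic threshold.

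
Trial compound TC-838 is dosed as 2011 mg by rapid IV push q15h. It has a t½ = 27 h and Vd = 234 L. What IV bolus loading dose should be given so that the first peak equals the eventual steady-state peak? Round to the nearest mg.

f = (1/2)^(15/27) ≈ 0.680395; accumulation ratio R = 1/(1−f) ≈ 3.12886.
Loading dose to hit Cmax,ss on first dose: D_load = D_maint·R ≈ 2011 × 3.12886 ≈ 6292.14 mg.

6292 mg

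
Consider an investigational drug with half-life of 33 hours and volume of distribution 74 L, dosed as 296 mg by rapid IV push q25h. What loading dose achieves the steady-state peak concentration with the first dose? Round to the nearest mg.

725 mg

f = (1/2)^(25/33) ≈ 0.591489; accumulation ratio R = 1/(1−f) ≈ 2.44791.
Loading dose to hit Cmax,ss on first dose: D_load = D_maint·R ≈ 296 × 2.44791 ≈ 724.58 mg.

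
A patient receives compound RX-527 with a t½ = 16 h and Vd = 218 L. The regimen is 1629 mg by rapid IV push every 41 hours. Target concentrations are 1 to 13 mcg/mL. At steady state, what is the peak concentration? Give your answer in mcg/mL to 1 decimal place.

k = ln2/t½ = ln2/16 ≈ 0.043322 h⁻¹; fraction remaining f = e^(−kτ) = e^(−0.043322×41) ≈ 0.1693.
Accumulation ratio R = 1/(1 − f) ≈ 1/0.8307 ≈ 1.2038.
Single-dose peak C₀ = D/Vd = 1629/218 ≈ 7.472 mcg/mL.
Steady-state peak Cmax,ss = C₀·R ≈ 7.472 × 1.2038 ≈ 8.995 mcg/mL.
Peak 9.0 mcg/mL vs MTC 13 mcg/mL: below toxic threshold.

9.0 mcg/mL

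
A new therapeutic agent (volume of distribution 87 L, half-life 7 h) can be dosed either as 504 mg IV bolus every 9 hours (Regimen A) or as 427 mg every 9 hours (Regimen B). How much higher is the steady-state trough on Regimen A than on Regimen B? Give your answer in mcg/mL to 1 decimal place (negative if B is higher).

0.6 mcg/mL

Regimen A: f = (1/2)^(9/7) ≈ 0.4102; Cmin,ss = (504/87)·f/(1−f) ≈ 4.029 mcg/mL.
Regimen B: f = (1/2)^(9/7) ≈ 0.4102; Cmin,ss = (427/87)·f/(1−f) ≈ 3.413 mcg/mL.
Difference ≈ 4.029 − 3.413 ≈ 0.616 mcg/mL.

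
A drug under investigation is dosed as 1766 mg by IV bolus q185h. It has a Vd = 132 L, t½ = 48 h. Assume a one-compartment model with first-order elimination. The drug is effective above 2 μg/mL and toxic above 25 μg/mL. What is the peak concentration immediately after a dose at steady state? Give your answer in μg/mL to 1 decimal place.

τ/t½ = 185/48 ≈ 3.8542, so fraction remaining f = (1/2)^(185/48) ≈ 0.0691.
Accumulation ratio R = 1/(1 − f) ≈ 1/0.9309 ≈ 1.0742.
Each bolus raises the concentration by D/Vd = 1766/132 ≈ 13.379 μg/mL.
Steady-state peak Cmax,ss = C₀·R ≈ 13.379 × 1.0742 ≈ 14.372 μg/mL.
Peak 14.4 μg/mL vs MTC 25 μg/mL: below toxic threshold.

14.4 μg/mL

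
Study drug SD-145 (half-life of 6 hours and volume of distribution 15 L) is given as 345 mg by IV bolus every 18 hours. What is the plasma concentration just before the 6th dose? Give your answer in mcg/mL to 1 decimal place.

f = (1/2)^(τ/t½) = (1/2)^(18/6) ≈ 0.1250.
C₀ = D/Vd = 345/15 ≈ 23.000 mcg/mL.
Before the 6th dose, 5 doses have been given. Superposition: Cmin = C₀·(f + f² + … + f^5).
≈ 23.000 × (0.1250 + 0.0156 + 0.0020 + 0.0002 + 0.0000) ≈ 23.000 × 0.1428 ≈ 3.284 mcg/mL.

3.3 mcg/mL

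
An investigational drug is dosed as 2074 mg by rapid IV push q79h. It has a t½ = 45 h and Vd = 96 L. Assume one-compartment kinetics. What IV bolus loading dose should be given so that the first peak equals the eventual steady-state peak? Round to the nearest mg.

2947 mg

f = (1/2)^(79/45) ≈ 0.296159; accumulation ratio R = 1/(1−f) ≈ 1.42078.
Loading dose to hit Cmax,ss on first dose: D_load = D_maint·R ≈ 2074 × 1.42078 ≈ 2946.70 mg.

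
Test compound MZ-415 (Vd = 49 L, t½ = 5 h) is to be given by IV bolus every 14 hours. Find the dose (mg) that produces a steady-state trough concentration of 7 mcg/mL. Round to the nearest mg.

2046 mg

τ/t½ = 14/5 ≈ 2.8, so f = (1/2)^(14/5) ≈ 0.143587.
Cmin,ss = (D/Vd)·f/(1−f), so D = Cmin,ss·Vd·(1−f)/f.
D = 7 × 49 × (1−f)/f ≈ 7 × 49 × 5.96442 ≈ 2045.80 mg.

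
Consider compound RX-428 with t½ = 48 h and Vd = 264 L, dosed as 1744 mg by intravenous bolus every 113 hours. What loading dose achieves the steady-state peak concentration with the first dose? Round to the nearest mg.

f = (1/2)^(113/48) ≈ 0.195580; accumulation ratio R = 1/(1−f) ≈ 1.24313.
Loading dose to hit Cmax,ss on first dose: D_load = D_maint·R ≈ 1744 × 1.24313 ≈ 2168.02 mg.

2168 mg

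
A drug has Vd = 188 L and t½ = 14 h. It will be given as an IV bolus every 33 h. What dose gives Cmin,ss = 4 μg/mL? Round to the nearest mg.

τ/t½ = 33/14 ≈ 2.3571, so f = (1/2)^(33/14) ≈ 0.195177.
Cmin,ss = (D/Vd)·f/(1−f), so D = Cmin,ss·Vd·(1−f)/f.
D = 4 × 188 × (1−f)/f ≈ 4 × 188 × 4.12355 ≈ 3100.91 mg.

3101 mg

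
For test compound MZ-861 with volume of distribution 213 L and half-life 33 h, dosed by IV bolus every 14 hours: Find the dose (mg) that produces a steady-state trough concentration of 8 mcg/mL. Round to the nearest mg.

τ/t½ = 14/33 ≈ 0.42424, so f = (1/2)^(14/33) ≈ 0.745230.
Cmin,ss = (D/Vd)·f/(1−f), so D = Cmin,ss·Vd·(1−f)/f.
D = 8 × 213 × (1−f)/f ≈ 8 × 213 × 0.34187 ≈ 582.55 mg.

583 mg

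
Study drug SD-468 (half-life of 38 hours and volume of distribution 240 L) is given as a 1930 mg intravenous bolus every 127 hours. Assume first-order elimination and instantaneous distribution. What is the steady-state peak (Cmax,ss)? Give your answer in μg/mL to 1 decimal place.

τ/t½ = 127/38 ≈ 3.3421, so fraction remaining f = (1/2)^(127/38) ≈ 0.0986.
Accumulation ratio R = 1/(1 − f) ≈ 1/0.9014 ≈ 1.1094.
Single-dose peak C₀ = D/Vd = 1930/240 ≈ 8.042 μg/mL.
Cmax,ss = C₀/(1 − f) ≈ 8.042/0.9014 ≈ 8.922 μg/mL.

8.9 μg/mL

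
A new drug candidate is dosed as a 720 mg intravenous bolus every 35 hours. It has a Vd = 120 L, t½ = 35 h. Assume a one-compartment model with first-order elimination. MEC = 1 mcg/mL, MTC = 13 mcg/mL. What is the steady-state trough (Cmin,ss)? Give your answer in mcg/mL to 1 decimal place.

6.0 mcg/mL

The dosing interval is 1 half-life, so f = 2^(−1) = 0.5.
Accumulation ratio R = 1/(1 − f) = 1/0.5 = 2/1.
Single-dose peak C₀ = D/Vd = 720/120 = 6 mcg/mL.
Steady-state peak Cmax,ss = C₀·R = 6 × 2/1 ≈ 12.000 mcg/mL.
Steady-state trough Cmin,ss = Cmax,ss·f ≈ 12.000 × 0.5 ≈ 6.000 mcg/mL.
Trough 6.0 mcg/mL vs MEC 1 mcg/mL: adequate.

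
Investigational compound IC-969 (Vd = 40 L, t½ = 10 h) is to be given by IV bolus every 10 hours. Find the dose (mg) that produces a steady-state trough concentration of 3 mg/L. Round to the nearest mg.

τ/t½ = 10/10 ≈ 1, so f = (1/2)^(10/10) ≈ 0.500000.
Cmin,ss = (D/Vd)·f/(1−f), so D = Cmin,ss·Vd·(1−f)/f.
D = 3 × 40 × (1−f)/f ≈ 3 × 40 × 1.00000 ≈ 120.00 mg.

120 mg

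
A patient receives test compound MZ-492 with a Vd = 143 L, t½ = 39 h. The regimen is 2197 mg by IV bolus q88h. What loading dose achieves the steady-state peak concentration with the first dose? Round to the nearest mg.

f = (1/2)^(88/39) ≈ 0.209292; accumulation ratio R = 1/(1−f) ≈ 1.26469.
Loading dose to hit Cmax,ss on first dose: D_load = D_maint·R ≈ 2197 × 1.26469 ≈ 2778.52 mg.

2779 mg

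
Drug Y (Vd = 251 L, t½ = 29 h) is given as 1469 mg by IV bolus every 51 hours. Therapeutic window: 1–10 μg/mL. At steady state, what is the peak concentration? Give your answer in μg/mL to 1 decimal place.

8.3 μg/mL

k = ln2/t½ = ln2/29 ≈ 0.023902 h⁻¹; fraction remaining f = e^(−kτ) = e^(−0.023902×51) ≈ 0.2955.
Accumulation ratio R = 1/(1 − f) ≈ 1/0.7045 ≈ 1.4194.
Single-dose peak C₀ = D/Vd = 1469/251 ≈ 5.853 μg/mL.
Steady-state peak Cmax,ss = C₀·R ≈ 5.853 × 1.4194 ≈ 8.308 μg/mL.
Peak 8.3 μg/mL vs MTC 10 μg/mL: below toxic threshold.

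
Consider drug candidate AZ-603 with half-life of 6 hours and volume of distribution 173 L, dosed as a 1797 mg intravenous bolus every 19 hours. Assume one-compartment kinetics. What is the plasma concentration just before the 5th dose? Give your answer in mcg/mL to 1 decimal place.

1.3 mcg/mL

f = (1/2)^(τ/t½) = (1/2)^(19/6) ≈ 0.1114.
C₀ = D/Vd = 1797/173 ≈ 10.387 mcg/mL.
Before the 5th dose, 4 doses have been given. Superposition: Cmin = C₀·(f + f² + … + f^4).
≈ 10.387 × (0.1114 + 0.0124 + 0.0014 + 0.0002) ≈ 10.387 × 0.1254 ≈ 1.303 mcg/mL.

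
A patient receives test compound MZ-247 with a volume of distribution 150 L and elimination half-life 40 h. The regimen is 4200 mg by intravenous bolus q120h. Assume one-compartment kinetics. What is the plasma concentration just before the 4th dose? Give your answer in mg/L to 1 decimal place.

4.0 mg/L

f = (1/2)^(τ/t½) = (1/2)^(120/40) ≈ 0.1250.
C₀ = D/Vd = 4200/150 ≈ 28.000 mg/L.
Before the 4th dose, 3 doses have been given. Superposition: Cmin = C₀·(f + f² + … + f^3).
≈ 28.000 × (0.1250 + 0.0156 + 0.0020) ≈ 28.000 × 0.1426 ≈ 3.993 mg/L.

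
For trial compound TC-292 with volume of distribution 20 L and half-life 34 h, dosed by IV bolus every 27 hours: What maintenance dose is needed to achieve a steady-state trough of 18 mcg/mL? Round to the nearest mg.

264 mg

τ/t½ = 27/34 ≈ 0.79412, so f = (1/2)^(27/34) ≈ 0.576696.
Cmin,ss = (D/Vd)·f/(1−f), so D = Cmin,ss·Vd·(1−f)/f.
D = 18 × 20 × (1−f)/f ≈ 18 × 20 × 0.73402 ≈ 264.25 mg.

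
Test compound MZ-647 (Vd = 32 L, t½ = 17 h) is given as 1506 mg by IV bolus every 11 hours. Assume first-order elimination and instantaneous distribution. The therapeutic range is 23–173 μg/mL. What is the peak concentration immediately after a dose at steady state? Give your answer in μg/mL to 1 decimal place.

130.2 μg/mL

τ/t½ = 11/17 ≈ 0.64706, so fraction remaining f = (1/2)^(11/17) ≈ 0.6386.
Accumulation ratio R = 1/(1 − f) ≈ 1/0.3614 ≈ 2.7670.
Each bolus raises the concentration by D/Vd = 1506/32 ≈ 47.062 μg/mL.
Steady-state peak Cmax,ss = C₀·R ≈ 47.062 × 2.7670 ≈ 130.221 μg/mL.
Peak 130.2 μg/mL vs MTC 173 μg/mL: below toxic threshold.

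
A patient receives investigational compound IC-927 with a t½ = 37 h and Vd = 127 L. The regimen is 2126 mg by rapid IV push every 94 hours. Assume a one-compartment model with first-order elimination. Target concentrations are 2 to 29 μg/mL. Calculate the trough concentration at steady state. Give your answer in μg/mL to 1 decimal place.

3.5 μg/mL

τ/t½ = 94/37 ≈ 2.5405, so fraction remaining f = (1/2)^(94/37) ≈ 0.1719.
At steady state, accumulation factor R = 1/(1 − e^(−kτ)) ≈ 1.2076.
Each bolus raises the concentration by D/Vd = 2126/127 ≈ 16.740 μg/mL.
Steady-state peak Cmax,ss = C₀·R ≈ 16.740 × 1.2076 ≈ 20.215 μg/mL.
Steady-state trough Cmin,ss = Cmax,ss·f ≈ 20.215 × 0.1719 ≈ 3.475 μg/mL.
Trough 3.5 μg/mL vs MEC 2 μg/mL: adequate.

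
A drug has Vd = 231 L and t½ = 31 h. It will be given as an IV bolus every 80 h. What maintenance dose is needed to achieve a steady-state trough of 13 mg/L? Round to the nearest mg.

14961 mg

τ/t½ = 80/31 ≈ 2.5806, so f = (1/2)^(80/31) ≈ 0.167166.
Cmin,ss = (D/Vd)·f/(1−f), so D = Cmin,ss·Vd·(1−f)/f.
D = 13 × 231 × (1−f)/f ≈ 13 × 231 × 4.98208 ≈ 14961.19 mg.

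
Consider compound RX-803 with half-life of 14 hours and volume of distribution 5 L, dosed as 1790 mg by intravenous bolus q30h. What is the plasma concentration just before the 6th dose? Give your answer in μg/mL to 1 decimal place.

104.7 μg/mL

f = (1/2)^(τ/t½) = (1/2)^(30/14) ≈ 0.2264.
C₀ = D/Vd = 1790/5 ≈ 358.000 μg/mL.
Before the 6th dose, 5 doses have been given. Superposition: Cmin = C₀·(f + f² + … + f^5).
≈ 358.000 × (0.2264 + 0.0513 + 0.0116 + 0.0026 + 0.0006) ≈ 358.000 × 0.2925 ≈ 104.715 μg/mL.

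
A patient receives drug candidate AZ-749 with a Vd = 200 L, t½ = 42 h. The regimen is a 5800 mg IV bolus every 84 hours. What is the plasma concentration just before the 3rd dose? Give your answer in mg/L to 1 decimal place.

9.1 mg/L

f = (1/2)^(τ/t½) = (1/2)^(84/42) ≈ 0.2500.
C₀ = D/Vd = 5800/200 ≈ 29.000 mg/L.
Before the 3rd dose, 2 doses have been given. Superposition: Cmin = C₀·(f + f²).
≈ 29.000 × (0.2500 + 0.0625) ≈ 29.000 × 0.3125 ≈ 9.062 mg/L.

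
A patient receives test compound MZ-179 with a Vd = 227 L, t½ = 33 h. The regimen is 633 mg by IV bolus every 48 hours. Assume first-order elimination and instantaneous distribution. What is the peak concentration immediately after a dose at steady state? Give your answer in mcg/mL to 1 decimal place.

k = ln2/t½ = ln2/33 ≈ 0.021004 h⁻¹; fraction remaining f = e^(−kτ) = e^(−0.021004×48) ≈ 0.3649.
At steady state, accumulation factor R = 1/(1 − e^(−kτ)) ≈ 1.5746.
Single-dose peak C₀ = D/Vd = 633/227 ≈ 2.789 mcg/mL.
Steady-state peak Cmax,ss = C₀·R ≈ 2.789 × 1.5746 ≈ 4.392 mcg/mL.

4.4 mcg/mL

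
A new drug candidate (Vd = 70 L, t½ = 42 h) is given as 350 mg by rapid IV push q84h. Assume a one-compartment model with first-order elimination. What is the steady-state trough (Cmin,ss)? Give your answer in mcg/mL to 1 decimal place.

1.7 mcg/mL

The dosing interval is 2 half-lives, so f = 2^(−2) = 0.25.
Accumulation ratio R = 1/(1 − f) = 1/0.75 = 4/3.
Single-dose peak C₀ = D/Vd = 350/70 = 5 mcg/mL.
Steady-state peak Cmax,ss = C₀·R = 5 × 4/3 ≈ 6.667 mcg/mL.
Steady-state trough Cmin,ss = Cmax,ss·f ≈ 6.667 × 0.25 ≈ 1.667 mcg/mL.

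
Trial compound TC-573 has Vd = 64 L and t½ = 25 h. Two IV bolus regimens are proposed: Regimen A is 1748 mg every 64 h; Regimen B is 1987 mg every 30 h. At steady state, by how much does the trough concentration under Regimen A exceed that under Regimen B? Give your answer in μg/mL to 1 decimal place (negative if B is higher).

Regimen A: f = (1/2)^(64/25) ≈ 0.1696; Cmin,ss = (1748/64)·f/(1−f) ≈ 5.578 μg/mL.
Regimen B: f = (1/2)^(30/25) ≈ 0.4353; Cmin,ss = (1987/64)·f/(1−f) ≈ 23.933 μg/mL.
Difference ≈ 5.578 − 23.933 ≈ -18.355 μg/mL.

-18.4 μg/mL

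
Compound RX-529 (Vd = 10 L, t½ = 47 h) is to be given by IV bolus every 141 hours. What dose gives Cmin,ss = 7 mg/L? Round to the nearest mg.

490 mg

τ/t½ = 141/47 ≈ 3, so f = (1/2)^(141/47) ≈ 0.125000.
Cmin,ss = (D/Vd)·f/(1−f), so D = Cmin,ss·Vd·(1−f)/f.
D = 7 × 10 × (1−f)/f ≈ 7 × 10 × 7.00000 ≈ 490.00 mg.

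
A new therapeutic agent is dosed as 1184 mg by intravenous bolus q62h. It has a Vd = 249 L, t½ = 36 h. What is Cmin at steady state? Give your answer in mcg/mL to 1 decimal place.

2.1 mcg/mL

k = ln2/t½ = ln2/36 ≈ 0.019254 h⁻¹; fraction remaining f = e^(−kτ) = e^(−0.019254×62) ≈ 0.3031.
At steady state, accumulation factor R = 1/(1 − e^(−kτ)) ≈ 1.4349.
Each bolus raises the concentration by D/Vd = 1184/249 ≈ 4.755 mcg/mL.
Cmax,ss = C₀/(1 − f) ≈ 4.755/0.6969 ≈ 6.823 mcg/mL.
One interval later, Cmin,ss = Cmax,ss·e^(−kτ) ≈ 6.823 × 0.3031 ≈ 2.068 mcg/mL.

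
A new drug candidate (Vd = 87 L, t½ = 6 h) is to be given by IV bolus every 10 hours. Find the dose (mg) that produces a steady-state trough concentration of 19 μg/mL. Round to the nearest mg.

3595 mg

τ/t½ = 10/6 ≈ 1.6667, so f = (1/2)^(10/6) ≈ 0.314980.
Cmin,ss = (D/Vd)·f/(1−f), so D = Cmin,ss·Vd·(1−f)/f.
D = 19 × 87 × (1−f)/f ≈ 19 × 87 × 2.17480 ≈ 3594.94 mg.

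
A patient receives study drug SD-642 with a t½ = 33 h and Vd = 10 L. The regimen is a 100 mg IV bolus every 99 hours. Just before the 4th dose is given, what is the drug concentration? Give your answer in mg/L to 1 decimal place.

f = (1/2)^(τ/t½) = (1/2)^(99/33) ≈ 0.1250.
C₀ = D/Vd = 100/10 ≈ 10.000 mg/L.
Before the 4th dose, 3 doses have been given. Superposition: Cmin = C₀·(f + f² + … + f^3).
≈ 10.000 × (0.1250 + 0.0156 + 0.0020) ≈ 10.000 × 0.1426 ≈ 1.426 mg/L.

1.4 mg/L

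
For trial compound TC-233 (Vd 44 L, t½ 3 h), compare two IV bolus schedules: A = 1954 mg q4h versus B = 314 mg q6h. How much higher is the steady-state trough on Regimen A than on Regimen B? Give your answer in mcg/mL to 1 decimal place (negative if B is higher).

26.8 mcg/mL

Regimen A: f = (1/2)^(4/3) ≈ 0.3969; Cmin,ss = (1954/44)·f/(1−f) ≈ 29.226 mcg/mL.
Regimen B: f = (1/2)^(6/3) ≈ 0.2500; Cmin,ss = (314/44)·f/(1−f) ≈ 2.379 mcg/mL.
Difference ≈ 29.226 − 2.379 ≈ 26.847 mcg/mL.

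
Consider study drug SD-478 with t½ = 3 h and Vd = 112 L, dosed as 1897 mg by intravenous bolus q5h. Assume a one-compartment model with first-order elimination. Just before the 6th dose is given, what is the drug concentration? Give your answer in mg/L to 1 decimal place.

f = (1/2)^(τ/t½) = (1/2)^(5/3) ≈ 0.3150.
C₀ = D/Vd = 1897/112 ≈ 16.938 mg/L.
Before the 6th dose, 5 doses have been given. Superposition: Cmin = C₀·(f + f² + … + f^5).
≈ 16.938 × (0.3150 + 0.0992 + 0.0313 + 0.0098 + 0.0031) ≈ 16.938 × 0.4584 ≈ 7.764 mg/L.

7.8 mg/L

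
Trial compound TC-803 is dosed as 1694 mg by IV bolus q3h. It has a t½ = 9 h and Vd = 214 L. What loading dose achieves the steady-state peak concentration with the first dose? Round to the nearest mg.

f = (1/2)^(3/9) ≈ 0.793701; accumulation ratio R = 1/(1−f) ≈ 4.84733.
Loading dose to hit Cmax,ss on first dose: D_load = D_maint·R ≈ 1694 × 4.84733 ≈ 8211.38 mg.

8211 mg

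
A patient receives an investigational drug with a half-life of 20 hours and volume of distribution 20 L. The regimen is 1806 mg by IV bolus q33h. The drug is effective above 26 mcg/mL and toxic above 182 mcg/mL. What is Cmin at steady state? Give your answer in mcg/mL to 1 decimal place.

k = ln2/t½ = ln2/20 ≈ 0.034657 h⁻¹; fraction remaining f = e^(−kτ) = e^(−0.034657×33) ≈ 0.3186.
Each bolus raises the concentration by D/Vd = 1806/20 ≈ 90.300 mcg/mL.
Steady-state trough Cmin,ss = C₀·f/(1−f) ≈ 90.300 × 0.3186/0.6814 ≈ 42.221 mcg/mL.
Trough 42.2 mcg/mL vs MEC 26 mcg/mL: adequate.

42.2 mcg/mL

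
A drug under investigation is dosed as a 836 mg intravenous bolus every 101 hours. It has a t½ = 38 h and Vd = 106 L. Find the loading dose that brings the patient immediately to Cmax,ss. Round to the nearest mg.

993 mg

f = (1/2)^(101/38) ≈ 0.158451; accumulation ratio R = 1/(1−f) ≈ 1.18828.
Loading dose to hit Cmax,ss on first dose: D_load = D_maint·R ≈ 836 × 1.18828 ≈ 993.40 mg.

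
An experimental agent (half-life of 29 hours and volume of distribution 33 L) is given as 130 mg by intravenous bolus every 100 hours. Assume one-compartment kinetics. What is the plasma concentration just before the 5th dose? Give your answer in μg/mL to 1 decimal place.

0.4 μg/mL

f = (1/2)^(τ/t½) = (1/2)^(100/29) ≈ 0.0916.
C₀ = D/Vd = 130/33 ≈ 3.939 μg/mL.
Before the 5th dose, 4 doses have been given. Superposition: Cmin = C₀·(f + f² + … + f^4).
≈ 3.939 × (0.0916 + 0.0084 + 0.0008 + 0.0001) ≈ 3.939 × 0.1009 ≈ 0.397 μg/mL.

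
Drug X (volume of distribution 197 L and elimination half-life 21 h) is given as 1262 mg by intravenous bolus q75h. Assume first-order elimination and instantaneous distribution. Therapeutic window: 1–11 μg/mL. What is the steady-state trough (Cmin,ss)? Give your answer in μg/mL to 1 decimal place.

0.6 μg/mL

k = ln2/t½ = ln2/21 ≈ 0.033007 h⁻¹; fraction remaining f = e^(−kτ) = e^(−0.033007×75) ≈ 0.0841.
At steady state, accumulation factor R = 1/(1 − e^(−kτ)) ≈ 1.0918.
Single-dose peak C₀ = D/Vd = 1262/197 ≈ 6.406 μg/mL.
Cmax,ss = C₀/(1 − f) ≈ 6.406/0.9159 ≈ 6.994 μg/mL.
Steady-state trough Cmin,ss = Cmax,ss·f ≈ 6.994 × 0.0841 ≈ 0.588 μg/mL.
Trough 0.6 μg/mL vs MEC 1 μg/mL: subtherapeutic.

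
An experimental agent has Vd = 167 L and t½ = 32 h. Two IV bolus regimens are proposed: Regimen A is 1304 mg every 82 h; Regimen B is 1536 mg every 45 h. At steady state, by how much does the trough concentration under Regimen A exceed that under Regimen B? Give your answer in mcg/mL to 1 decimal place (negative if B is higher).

-4.0 mcg/mL

Regimen A: f = (1/2)^(82/32) ≈ 0.1693; Cmin,ss = (1304/167)·f/(1−f) ≈ 1.591 mcg/mL.
Regimen B: f = (1/2)^(45/32) ≈ 0.3773; Cmin,ss = (1536/167)·f/(1−f) ≈ 5.573 mcg/mL.
Difference ≈ 1.591 − 5.573 ≈ -3.982 mcg/mL.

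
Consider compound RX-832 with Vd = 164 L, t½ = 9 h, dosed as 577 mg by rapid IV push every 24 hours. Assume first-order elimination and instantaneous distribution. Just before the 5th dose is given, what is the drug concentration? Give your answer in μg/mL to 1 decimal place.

f = (1/2)^(τ/t½) = (1/2)^(24/9) ≈ 0.1575.
C₀ = D/Vd = 577/164 ≈ 3.518 μg/mL.
Before the 5th dose, 4 doses have been given. Superposition: Cmin = C₀·(f + f² + … + f^4).
≈ 3.518 × (0.1575 + 0.0248 + 0.0039 + 0.0006) ≈ 3.518 × 0.1868 ≈ 0.657 μg/mL.

0.7 μg/mL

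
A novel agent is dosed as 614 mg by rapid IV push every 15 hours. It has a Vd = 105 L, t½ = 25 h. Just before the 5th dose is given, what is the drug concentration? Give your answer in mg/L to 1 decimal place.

9.2 mg/L

f = (1/2)^(τ/t½) = (1/2)^(15/25) ≈ 0.6598.
C₀ = D/Vd = 614/105 ≈ 5.848 mg/L.
Before the 5th dose, 4 doses have been given. Superposition: Cmin = C₀·(f + f² + … + f^4).
≈ 5.848 × (0.6598 + 0.4353 + 0.2872 + 0.1895) ≈ 5.848 × 1.5718 ≈ 9.192 mg/L.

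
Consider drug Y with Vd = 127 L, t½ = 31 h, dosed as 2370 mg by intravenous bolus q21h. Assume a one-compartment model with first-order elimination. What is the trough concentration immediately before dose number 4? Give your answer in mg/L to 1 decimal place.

23.5 mg/L

f = (1/2)^(τ/t½) = (1/2)^(21/31) ≈ 0.6253.
C₀ = D/Vd = 2370/127 ≈ 18.661 mg/L.
Before the 4th dose, 3 doses have been given. Superposition: Cmin = C₀·(f + f² + … + f^3).
≈ 18.661 × (0.6253 + 0.3910 + 0.2445) ≈ 18.661 × 1.2608 ≈ 23.528 mg/L.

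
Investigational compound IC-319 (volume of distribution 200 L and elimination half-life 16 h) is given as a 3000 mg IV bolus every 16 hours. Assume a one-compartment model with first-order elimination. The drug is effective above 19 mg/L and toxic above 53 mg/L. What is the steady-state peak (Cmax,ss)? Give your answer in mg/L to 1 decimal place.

30.0 mg/L

τ = 16 h = 1 half-life, so f = (1/2)^1 = 0.5.
At steady state, R = 1/(1 − 0.5) = 2/1.
Single-dose peak C₀ = D/Vd = 3000/200 = 15 mg/L.
Steady-state peak Cmax,ss = C₀·R = 15 × 2/1 ≈ 30.000 mg/L.
Peak 30.0 mg/L vs MTC 53 mg/L: below toxic threshold.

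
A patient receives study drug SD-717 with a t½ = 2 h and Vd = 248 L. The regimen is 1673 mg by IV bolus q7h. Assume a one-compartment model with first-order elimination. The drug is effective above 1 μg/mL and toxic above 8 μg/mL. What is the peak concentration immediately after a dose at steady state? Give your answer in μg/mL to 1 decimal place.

7.4 μg/mL

Over one 7-h interval, 7/2 ≈ 3.5 half-lives elapse, leaving f ≈ 0.0884 of each dose.
At steady state, accumulation factor R = 1/(1 − e^(−kτ)) ≈ 1.0970.
Each bolus raises the concentration by D/Vd = 1673/248 ≈ 6.746 μg/mL.
Steady-state peak Cmax,ss = C₀·R ≈ 6.746 × 1.0970 ≈ 7.400 μg/mL.
Peak 7.4 μg/mL vs MTC 8 μg/mL: below toxic threshold.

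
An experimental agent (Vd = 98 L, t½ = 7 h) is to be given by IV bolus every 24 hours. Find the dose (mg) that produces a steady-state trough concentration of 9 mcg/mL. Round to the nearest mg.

8615 mg

τ/t½ = 24/7 ≈ 3.4286, so f = (1/2)^(24/7) ≈ 0.092875.
Cmin,ss = (D/Vd)·f/(1−f), so D = Cmin,ss·Vd·(1−f)/f.
D = 9 × 98 × (1−f)/f ≈ 9 × 98 × 9.76716 ≈ 8614.64 mg.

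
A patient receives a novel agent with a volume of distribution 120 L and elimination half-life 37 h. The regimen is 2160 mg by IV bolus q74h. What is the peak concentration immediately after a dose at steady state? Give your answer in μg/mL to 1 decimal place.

24.0 μg/mL

τ = 74 h = 2 half-lives, so f = (1/2)^2 = 0.25.
Accumulation ratio R = 1/(1 − f) = 1/0.75 = 4/3.
Single-dose peak C₀ = D/Vd = 2160/120 = 18 μg/mL.
Steady-state peak Cmax,ss = C₀·R = 18 × 4/3 ≈ 24.000 μg/mL.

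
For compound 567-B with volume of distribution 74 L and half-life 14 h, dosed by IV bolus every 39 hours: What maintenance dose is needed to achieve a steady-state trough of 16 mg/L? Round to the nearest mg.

τ/t½ = 39/14 ≈ 2.7857, so f = (1/2)^(39/14) ≈ 0.145016.
Cmin,ss = (D/Vd)·f/(1−f), so D = Cmin,ss·Vd·(1−f)/f.
D = 16 × 74 × (1−f)/f ≈ 16 × 74 × 5.89579 ≈ 6980.62 mg.

6981 mg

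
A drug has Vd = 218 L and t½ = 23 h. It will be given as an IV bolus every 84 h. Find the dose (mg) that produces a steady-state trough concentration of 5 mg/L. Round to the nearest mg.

τ/t½ = 84/23 ≈ 3.6522, so f = (1/2)^(84/23) ≈ 0.079540.
Cmin,ss = (D/Vd)·f/(1−f), so D = Cmin,ss·Vd·(1−f)/f.
D = 5 × 218 × (1−f)/f ≈ 5 × 218 × 11.57229 ≈ 12613.80 mg.

12614 mg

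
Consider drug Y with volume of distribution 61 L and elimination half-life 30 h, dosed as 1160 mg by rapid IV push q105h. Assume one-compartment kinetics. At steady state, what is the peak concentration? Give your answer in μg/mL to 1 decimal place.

20.9 μg/mL

k = ln2/t½ = ln2/30 ≈ 0.023105 h⁻¹; fraction remaining f = e^(−kτ) = e^(−0.023105×105) ≈ 0.0884.
At steady state, accumulation factor R = 1/(1 − e^(−kτ)) ≈ 1.0970.
Single-dose peak C₀ = D/Vd = 1160/61 ≈ 19.016 μg/mL.
Steady-state peak Cmax,ss = C₀·R ≈ 19.016 × 1.0970 ≈ 20.861 μg/mL.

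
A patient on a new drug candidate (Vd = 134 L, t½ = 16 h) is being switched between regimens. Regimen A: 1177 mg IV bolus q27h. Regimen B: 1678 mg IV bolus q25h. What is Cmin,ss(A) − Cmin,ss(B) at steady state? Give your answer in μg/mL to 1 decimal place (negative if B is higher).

-2.5 μg/mL

Regimen A: f = (1/2)^(27/16) ≈ 0.3105; Cmin,ss = (1177/134)·f/(1−f) ≈ 3.955 μg/mL.
Regimen B: f = (1/2)^(25/16) ≈ 0.3386; Cmin,ss = (1678/134)·f/(1−f) ≈ 6.411 μg/mL.
Difference ≈ 3.955 − 6.411 ≈ -2.456 μg/mL.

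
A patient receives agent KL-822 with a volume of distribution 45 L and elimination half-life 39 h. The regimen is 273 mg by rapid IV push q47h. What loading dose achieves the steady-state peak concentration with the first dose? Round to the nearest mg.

f = (1/2)^(47/39) ≈ 0.433731; accumulation ratio R = 1/(1−f) ≈ 1.76595.
Loading dose to hit Cmax,ss on first dose: D_load = D_maint·R ≈ 273 × 1.76595 ≈ 482.10 mg.

482 mg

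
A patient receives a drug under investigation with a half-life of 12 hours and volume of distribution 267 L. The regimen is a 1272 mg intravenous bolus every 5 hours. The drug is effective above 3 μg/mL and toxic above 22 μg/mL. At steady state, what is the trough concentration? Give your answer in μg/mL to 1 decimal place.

14.2 μg/mL

k = ln2/t½ = ln2/12 ≈ 0.057762 h⁻¹; fraction remaining f = e^(−kτ) = e^(−0.057762×5) ≈ 0.7492.
Single-dose peak C₀ = D/Vd = 1272/267 ≈ 4.764 μg/mL.
Steady-state trough Cmin,ss = C₀·f/(1−f) ≈ 4.764 × 0.7492/0.2508 ≈ 14.231 μg/mL.
Trough 14.2 μg/mL vs MEC 3 μg/mL: adequate.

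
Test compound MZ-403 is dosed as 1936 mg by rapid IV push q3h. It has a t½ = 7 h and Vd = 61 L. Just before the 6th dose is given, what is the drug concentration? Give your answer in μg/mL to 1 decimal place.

f = (1/2)^(τ/t½) = (1/2)^(3/7) ≈ 0.7430.
C₀ = D/Vd = 1936/61 ≈ 31.738 μg/mL.
Before the 6th dose, 5 doses have been given. Superposition: Cmin = C₀·(f + f² + … + f^5).
≈ 31.738 × (0.7430 + 0.5520 + 0.4102 + 0.3048 + 0.2264) ≈ 31.738 × 2.2364 ≈ 70.979 μg/mL.

71.0 μg/mL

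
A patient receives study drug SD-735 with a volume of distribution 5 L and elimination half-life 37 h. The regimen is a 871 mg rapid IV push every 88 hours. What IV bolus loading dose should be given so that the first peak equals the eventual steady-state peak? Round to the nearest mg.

1078 mg

f = (1/2)^(88/37) ≈ 0.192325; accumulation ratio R = 1/(1−f) ≈ 1.23812.
Loading dose to hit Cmax,ss on first dose: D_load = D_maint·R ≈ 871 × 1.23812 ≈ 1078.40 mg.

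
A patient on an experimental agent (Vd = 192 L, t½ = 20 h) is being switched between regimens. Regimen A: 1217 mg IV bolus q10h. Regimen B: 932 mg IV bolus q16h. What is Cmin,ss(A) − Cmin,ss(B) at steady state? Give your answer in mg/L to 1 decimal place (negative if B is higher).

8.8 mg/L

Regimen A: f = (1/2)^(10/20) ≈ 0.7071; Cmin,ss = (1217/192)·f/(1−f) ≈ 15.302 mg/L.
Regimen B: f = (1/2)^(16/20) ≈ 0.5743; Cmin,ss = (932/192)·f/(1−f) ≈ 6.549 mg/L.
Difference ≈ 15.302 − 6.549 ≈ 8.753 mg/L.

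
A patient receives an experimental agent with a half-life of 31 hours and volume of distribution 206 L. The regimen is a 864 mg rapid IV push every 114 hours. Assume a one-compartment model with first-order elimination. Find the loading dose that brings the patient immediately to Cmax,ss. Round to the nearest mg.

f = (1/2)^(114/31) ≈ 0.078160; accumulation ratio R = 1/(1−f) ≈ 1.08479.
Loading dose to hit Cmax,ss on first dose: D_load = D_maint·R ≈ 864 × 1.08479 ≈ 937.26 mg.

937 mg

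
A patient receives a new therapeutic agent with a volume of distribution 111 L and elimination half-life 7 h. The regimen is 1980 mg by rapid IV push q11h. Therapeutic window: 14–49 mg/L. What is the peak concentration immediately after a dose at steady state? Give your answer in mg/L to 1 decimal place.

26.9 mg/L

τ/t½ = 11/7 ≈ 1.5714, so fraction remaining f = (1/2)^(11/7) ≈ 0.3365.
At steady state, accumulation factor R = 1/(1 − e^(−kτ)) ≈ 1.5072.
Single-dose peak C₀ = D/Vd = 1980/111 ≈ 17.838 mg/L.
Steady-state peak Cmax,ss = C₀·R ≈ 17.838 × 1.5072 ≈ 26.885 mg/L.
Peak 26.9 mg/L vs MTC 49 mg/L: below toxic threshold.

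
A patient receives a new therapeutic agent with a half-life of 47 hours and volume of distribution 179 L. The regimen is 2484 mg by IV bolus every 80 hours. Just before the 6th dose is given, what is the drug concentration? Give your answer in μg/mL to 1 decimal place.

f = (1/2)^(τ/t½) = (1/2)^(80/47) ≈ 0.3073.
C₀ = D/Vd = 2484/179 ≈ 13.877 μg/mL.
Before the 6th dose, 5 doses have been given. Superposition: Cmin = C₀·(f + f² + … + f^5).
≈ 13.877 × (0.3073 + 0.0944 + 0.0290 + 0.0089 + 0.0027) ≈ 13.877 × 0.4423 ≈ 6.138 μg/mL.

6.1 μg/mL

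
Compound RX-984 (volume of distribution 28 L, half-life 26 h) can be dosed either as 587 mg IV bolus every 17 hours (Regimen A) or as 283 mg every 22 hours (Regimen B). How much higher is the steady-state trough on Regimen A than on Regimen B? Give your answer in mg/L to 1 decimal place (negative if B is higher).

Regimen A: f = (1/2)^(17/26) ≈ 0.6356; Cmin,ss = (587/28)·f/(1−f) ≈ 36.567 mg/L.
Regimen B: f = (1/2)^(22/26) ≈ 0.5563; Cmin,ss = (283/28)·f/(1−f) ≈ 12.672 mg/L.
Difference ≈ 36.567 − 12.672 ≈ 23.895 mg/L.

23.9 mg/L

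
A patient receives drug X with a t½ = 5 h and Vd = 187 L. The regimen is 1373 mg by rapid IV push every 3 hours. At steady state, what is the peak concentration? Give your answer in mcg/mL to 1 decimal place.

21.6 mcg/mL

k = ln2/t½ = ln2/5 ≈ 0.138629 h⁻¹; fraction remaining f = e^(−kτ) = e^(−0.138629×3) ≈ 0.6598.
At steady state, accumulation factor R = 1/(1 − e^(−kτ)) ≈ 2.9394.
Each bolus raises the concentration by D/Vd = 1373/187 ≈ 7.342 mcg/mL.
Steady-state peak Cmax,ss = C₀·R ≈ 7.342 × 2.9394 ≈ 21.581 mcg/mL.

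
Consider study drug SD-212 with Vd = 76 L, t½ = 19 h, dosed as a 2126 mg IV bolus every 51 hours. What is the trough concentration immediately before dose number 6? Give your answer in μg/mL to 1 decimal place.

5.2 μg/mL

f = (1/2)^(τ/t½) = (1/2)^(51/19) ≈ 0.1556.
C₀ = D/Vd = 2126/76 ≈ 27.974 μg/mL.
Before the 6th dose, 5 doses have been given. Superposition: Cmin = C₀·(f + f² + … + f^5).
≈ 27.974 × (0.1556 + 0.0242 + 0.0038 + 0.0006 + 0.0001) ≈ 27.974 × 0.1843 ≈ 5.156 μg/mL.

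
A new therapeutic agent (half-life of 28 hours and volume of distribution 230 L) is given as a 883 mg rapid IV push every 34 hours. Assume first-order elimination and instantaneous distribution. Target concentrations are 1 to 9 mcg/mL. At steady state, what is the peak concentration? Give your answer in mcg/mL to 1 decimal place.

6.7 mcg/mL

Over one 34-h interval, 34/28 ≈ 1.2143 half-lives elapse, leaving f ≈ 0.4310 of each dose.
At steady state, accumulation factor R = 1/(1 − e^(−kτ)) ≈ 1.7575.
Each bolus raises the concentration by D/Vd = 883/230 ≈ 3.839 mcg/mL.
Cmax,ss = C₀/(1 − f) ≈ 3.839/0.5690 ≈ 6.747 mcg/mL.
Peak 6.7 mcg/mL vs MTC 9 mcg/mL: below toxic threshold.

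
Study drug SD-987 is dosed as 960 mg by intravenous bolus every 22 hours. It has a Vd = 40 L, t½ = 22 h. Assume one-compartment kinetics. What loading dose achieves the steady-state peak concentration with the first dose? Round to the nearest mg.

f = (1/2)^(22/22) ≈ 0.500000; accumulation ratio R = 1/(1−f) ≈ 2.00000.
Loading dose to hit Cmax,ss on first dose: D_load = D_maint·R ≈ 960 × 2.00000 ≈ 1920.00 mg.

1920 mg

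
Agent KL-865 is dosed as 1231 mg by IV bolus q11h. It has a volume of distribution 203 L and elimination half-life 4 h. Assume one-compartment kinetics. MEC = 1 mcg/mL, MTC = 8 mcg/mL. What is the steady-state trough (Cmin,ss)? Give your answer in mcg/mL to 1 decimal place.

τ/t½ = 11/4 ≈ 2.75, so fraction remaining f = (1/2)^(11/4) ≈ 0.1487.
Each bolus raises the concentration by D/Vd = 1231/203 ≈ 6.064 mcg/mL.
Steady-state trough Cmin,ss = C₀·f/(1−f) ≈ 6.064 × 0.1487/0.8513 ≈ 1.059 mcg/mL.
Trough 1.1 mcg/mL vs MEC 1 mcg/mL: adequate.

1.1 mcg/mL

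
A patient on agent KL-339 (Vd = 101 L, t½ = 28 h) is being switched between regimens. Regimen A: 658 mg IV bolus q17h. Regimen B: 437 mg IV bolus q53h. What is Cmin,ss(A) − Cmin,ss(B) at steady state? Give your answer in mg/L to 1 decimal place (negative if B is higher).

Regimen A: f = (1/2)^(17/28) ≈ 0.6565; Cmin,ss = (658/101)·f/(1−f) ≈ 12.451 mg/L.
Regimen B: f = (1/2)^(53/28) ≈ 0.2693; Cmin,ss = (437/101)·f/(1−f) ≈ 1.595 mg/L.
Difference ≈ 12.451 − 1.595 ≈ 10.856 mg/L.

10.9 mg/L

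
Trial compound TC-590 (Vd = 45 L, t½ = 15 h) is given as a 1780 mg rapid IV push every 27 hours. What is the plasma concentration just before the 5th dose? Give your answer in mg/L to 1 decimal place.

15.8 mg/L

f = (1/2)^(τ/t½) = (1/2)^(27/15) ≈ 0.2872.
C₀ = D/Vd = 1780/45 ≈ 39.556 mg/L.
Before the 5th dose, 4 doses have been given. Superposition: Cmin = C₀·(f + f² + … + f^4).
≈ 39.556 × (0.2872 + 0.0825 + 0.0237 + 0.0068) ≈ 39.556 × 0.4002 ≈ 15.830 mg/L.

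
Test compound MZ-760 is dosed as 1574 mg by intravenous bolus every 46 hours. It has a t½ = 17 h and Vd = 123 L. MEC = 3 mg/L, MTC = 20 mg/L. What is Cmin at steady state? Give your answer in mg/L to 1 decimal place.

Over one 46-h interval, 46/17 ≈ 2.7059 half-lives elapse, leaving f ≈ 0.1533 of each dose.
At steady state, accumulation factor R = 1/(1 − e^(−kτ)) ≈ 1.1811.
Each bolus raises the concentration by D/Vd = 1574/123 ≈ 12.797 mg/L.
Cmax,ss = C₀/(1 − f) ≈ 12.797/0.8467 ≈ 15.114 mg/L.
One interval later, Cmin,ss = Cmax,ss·e^(−kτ) ≈ 15.114 × 0.1533 ≈ 2.317 mg/L.
Trough 2.3 mg/L vs MEC 3 mg/L: subtherapeutic.

2.3 mg/L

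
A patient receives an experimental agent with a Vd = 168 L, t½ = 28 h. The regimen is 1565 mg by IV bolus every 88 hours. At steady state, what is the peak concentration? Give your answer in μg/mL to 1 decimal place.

Over one 88-h interval, 88/28 ≈ 3.1429 half-lives elapse, leaving f ≈ 0.1132 of each dose.
At steady state, accumulation factor R = 1/(1 − e^(−kτ)) ≈ 1.1276.
Each bolus raises the concentration by D/Vd = 1565/168 ≈ 9.315 μg/mL.
Steady-state peak Cmax,ss = C₀·R ≈ 9.315 × 1.1276 ≈ 10.504 μg/mL.

10.5 μg/mL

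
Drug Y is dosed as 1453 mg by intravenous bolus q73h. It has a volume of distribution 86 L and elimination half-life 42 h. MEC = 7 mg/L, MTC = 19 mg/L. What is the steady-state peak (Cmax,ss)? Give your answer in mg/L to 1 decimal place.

Over one 73-h interval, 73/42 ≈ 1.7381 half-lives elapse, leaving f ≈ 0.2998 of each dose.
Accumulation ratio R = 1/(1 − f) ≈ 1/0.7002 ≈ 1.4282.
Each bolus raises the concentration by D/Vd = 1453/86 ≈ 16.895 mg/L.
Steady-state peak Cmax,ss = C₀·R ≈ 16.895 × 1.4282 ≈ 24.129 mg/L.
Peak 24.1 mg/L vs MTC 19 mg/L: exceeds toxic threshold.

24.1 mg/L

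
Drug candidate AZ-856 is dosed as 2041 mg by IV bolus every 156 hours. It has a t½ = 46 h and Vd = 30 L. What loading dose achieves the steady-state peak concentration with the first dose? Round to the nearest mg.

2256 mg

f = (1/2)^(156/46) ≈ 0.095305; accumulation ratio R = 1/(1−f) ≈ 1.10534.
Loading dose to hit Cmax,ss on first dose: D_load = D_maint·R ≈ 2041 × 1.10534 ≈ 2256.00 mg.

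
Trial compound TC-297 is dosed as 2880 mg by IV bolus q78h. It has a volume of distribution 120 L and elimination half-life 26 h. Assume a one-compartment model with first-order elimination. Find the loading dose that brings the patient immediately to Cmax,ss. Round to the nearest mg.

f = (1/2)^(78/26) ≈ 0.125000; accumulation ratio R = 1/(1−f) ≈ 1.14286.
Loading dose to hit Cmax,ss on first dose: D_load = D_maint·R ≈ 2880 × 1.14286 ≈ 3291.44 mg.

3291 mg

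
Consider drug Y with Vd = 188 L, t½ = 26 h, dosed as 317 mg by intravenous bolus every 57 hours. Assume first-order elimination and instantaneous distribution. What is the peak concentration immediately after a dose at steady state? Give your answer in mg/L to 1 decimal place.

2.2 mg/L

Over one 57-h interval, 57/26 ≈ 2.1923 half-lives elapse, leaving f ≈ 0.2188 of each dose.
Accumulation ratio R = 1/(1 − f) ≈ 1/0.7812 ≈ 1.2801.
Single-dose peak C₀ = D/Vd = 317/188 ≈ 1.686 mg/L.
Steady-state peak Cmax,ss = C₀·R ≈ 1.686 × 1.2801 ≈ 2.158 mg/L.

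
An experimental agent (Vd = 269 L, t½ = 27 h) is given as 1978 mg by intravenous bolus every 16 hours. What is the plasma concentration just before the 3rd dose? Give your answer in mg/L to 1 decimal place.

8.1 mg/L

f = (1/2)^(τ/t½) = (1/2)^(16/27) ≈ 0.6632.
C₀ = D/Vd = 1978/269 ≈ 7.353 mg/L.
Before the 3rd dose, 2 doses have been given. Superposition: Cmin = C₀·(f + f²).
≈ 7.353 × (0.6632 + 0.4398) ≈ 7.353 × 1.1030 ≈ 8.110 mg/L.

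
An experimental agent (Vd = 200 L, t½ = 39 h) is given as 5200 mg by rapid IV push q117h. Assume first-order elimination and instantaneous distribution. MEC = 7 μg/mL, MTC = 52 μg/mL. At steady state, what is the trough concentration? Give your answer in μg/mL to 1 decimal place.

The dosing interval is 3 half-lives, so f = 2^(−3) = 0.125.
Accumulation ratio R = 1/(1 − f) = 1/0.875 = 8/7.
Single-dose peak C₀ = D/Vd = 5200/200 = 26 μg/mL.
Steady-state peak Cmax,ss = C₀·R = 26 × 8/7 ≈ 29.714 μg/mL.
Steady-state trough Cmin,ss = Cmax,ss·f ≈ 29.714 × 0.125 ≈ 3.714 μg/mL.
Trough 3.7 μg/mL vs MEC 7 μg/mL: subtherapeutic.

3.7 μg/mL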